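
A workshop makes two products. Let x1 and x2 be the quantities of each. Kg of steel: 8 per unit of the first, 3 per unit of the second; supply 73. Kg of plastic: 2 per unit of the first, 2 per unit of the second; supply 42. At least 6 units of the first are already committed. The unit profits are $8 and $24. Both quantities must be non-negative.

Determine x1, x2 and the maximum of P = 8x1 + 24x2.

x1 = 6, x2 = 25/3, maximum P = 248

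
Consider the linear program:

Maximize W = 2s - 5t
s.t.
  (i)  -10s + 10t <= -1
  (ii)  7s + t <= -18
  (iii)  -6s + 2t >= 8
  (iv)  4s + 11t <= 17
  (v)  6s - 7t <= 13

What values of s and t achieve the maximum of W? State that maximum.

Extreme points and W = 2s - 5t:
  (-179/80, -187/80) → W = 577/80
  (-123/10, -62/5) → W = 187/5
  (-11/5, -13/5) → W = 43/5
  (-41/15, -21/5) → W = 233/15

The optimum lies where -10s + 10t = -1 and 6s - 7t = 13.
Solving simultaneously gives s = -123/10, t = -62/5.

s = -123/10, t = -62/5, maximum W = 187/5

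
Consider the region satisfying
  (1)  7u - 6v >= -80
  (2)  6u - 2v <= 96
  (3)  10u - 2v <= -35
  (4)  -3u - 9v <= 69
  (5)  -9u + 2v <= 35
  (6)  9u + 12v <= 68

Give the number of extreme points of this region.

Pairwise boundary intersections that survive every other constraint:
  (-151/32, -195/32)
  (-142/69, 995/138)
  (-151/29, -172/29)
  (-142/63, 103/14)

4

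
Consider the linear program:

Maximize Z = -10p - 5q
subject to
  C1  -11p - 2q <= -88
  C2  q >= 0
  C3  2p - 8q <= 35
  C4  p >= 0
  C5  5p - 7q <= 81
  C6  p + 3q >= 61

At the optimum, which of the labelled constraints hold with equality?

C1 and C6

Extreme points and Z = -10p - 5q:
  (0, 44) → Z = -220
  (142/31, 583/31) → Z = -4335/31
  (335/11, 112/11) → Z = -3910/11
The feasible region is unbounded (it extends along (0, 1), (7, 5)), but Z strictly decreases along every unbounded feasible direction, so there is no improving ray and the maximum is attained at a vertex.

The maximum is at (142/31, 583/31). Substituting into each constraint, equality holds for C1 and C6; the remaining constraints have slack.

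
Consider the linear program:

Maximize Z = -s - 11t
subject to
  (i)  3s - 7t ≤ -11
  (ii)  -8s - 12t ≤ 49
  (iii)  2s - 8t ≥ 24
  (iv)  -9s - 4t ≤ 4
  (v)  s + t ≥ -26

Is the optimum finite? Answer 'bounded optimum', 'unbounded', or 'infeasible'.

The boundaries 3s - 7t = -11 and -9s - 4t = 4 meet at (-24/25, 29/25), but that point violates 2s - 8t ≥ 24. Every candidate vertex is excluded by some other constraint, so the feasible region is empty.

infeasible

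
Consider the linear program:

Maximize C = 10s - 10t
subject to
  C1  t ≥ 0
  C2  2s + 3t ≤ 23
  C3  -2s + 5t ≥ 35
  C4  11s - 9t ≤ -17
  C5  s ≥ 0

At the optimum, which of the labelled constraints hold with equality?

Corner points and C = 10s - 10t:
  (5/8, 29/4) → C = -265/4
  (0, 23/3) → C = -230/3
  (0, 7) → C = -70

The maximum is at (5/8, 29/4). Substituting into each constraint, equality holds for C2 and C3; the remaining constraints have slack.

C2 and C3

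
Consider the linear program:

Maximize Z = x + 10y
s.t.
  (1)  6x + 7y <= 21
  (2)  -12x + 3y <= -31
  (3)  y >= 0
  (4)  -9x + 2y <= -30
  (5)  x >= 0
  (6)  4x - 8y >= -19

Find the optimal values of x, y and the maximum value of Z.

x = 84/25, y = 3/25, maximum Z = 114/25

Corner points and Z = x + 10y:
  (7/2, 0) → Z = 7/2
  (84/25, 3/25) → Z = 114/25
  (10/3, 0) → Z = 10/3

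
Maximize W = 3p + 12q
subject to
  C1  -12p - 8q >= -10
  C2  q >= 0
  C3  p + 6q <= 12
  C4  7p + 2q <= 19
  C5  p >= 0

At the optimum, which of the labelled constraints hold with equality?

C1 and C5

Feasible corners and W = 3p + 12q:
  (5/6, 0) → W = 5/2
  (0, 5/4) → W = 15
  (0, 0) → W = 0

The maximum is at (0, 5/4). Substituting into each constraint, equality holds for C1 and C5; the remaining constraints have slack.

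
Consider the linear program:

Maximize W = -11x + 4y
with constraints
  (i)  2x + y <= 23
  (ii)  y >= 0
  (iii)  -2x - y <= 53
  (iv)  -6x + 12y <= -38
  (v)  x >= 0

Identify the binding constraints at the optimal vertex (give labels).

(ii) and (iv)

Extreme points and W = -11x + 4y:
  (23/2, 0) → W = -253/2
  (157/15, 31/15) → W = -1603/15
  (19/3, 0) → W = -209/3

The maximum is at (19/3, 0). Substituting into each constraint, equality holds for (ii) and (iv); the remaining constraints have slack.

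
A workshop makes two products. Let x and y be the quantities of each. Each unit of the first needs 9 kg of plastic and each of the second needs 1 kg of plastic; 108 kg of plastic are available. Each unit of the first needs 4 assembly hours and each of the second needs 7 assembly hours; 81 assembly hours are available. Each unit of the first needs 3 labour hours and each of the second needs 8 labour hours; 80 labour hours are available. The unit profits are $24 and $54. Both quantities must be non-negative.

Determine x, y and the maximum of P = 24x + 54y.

x = 8, y = 7, maximum P = 570

Vertices and P = 24x + 54y:
  (0, 0) → P = 0
  (0, 10) → P = 540
  (12, 0) → P = 288
  (675/59, 297/59) → P = 32238/59
  (8, 7) → P = 570

The binding constraints are 4x + 7y = 81 and 3x + 8y = 80.
Solving simultaneously gives x = 8, y = 7.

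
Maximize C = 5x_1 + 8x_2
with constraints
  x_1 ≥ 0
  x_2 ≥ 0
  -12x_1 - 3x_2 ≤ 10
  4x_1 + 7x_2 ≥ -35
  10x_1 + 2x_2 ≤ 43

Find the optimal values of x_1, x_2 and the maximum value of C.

Extreme points and C = 5x_1 + 8x_2:
  (0, 0) → C = 0
  (0, 43/2) → C = 172
  (43/10, 0) → C = 43/2

The binding constraints are x_1 = 0 and 10x_1 + 2x_2 = 43.
Solving simultaneously gives x_1 = 0, x_2 = 43/2.

x_1 = 0, x_2 = 43/2, maximum C = 172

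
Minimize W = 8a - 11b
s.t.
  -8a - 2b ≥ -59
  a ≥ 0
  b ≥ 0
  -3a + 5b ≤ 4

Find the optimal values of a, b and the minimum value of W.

Corner points and W = 8a - 11b:
  (59/8, 0) → W = 59
  (287/46, 209/46) → W = -3/46
  (0, 0) → W = 0
  (0, 4/5) → W = -44/5

The optimum lies where a = 0 and -3a + 5b = 4.
Solving simultaneously gives a = 0, b = 4/5.

a = 0, b = 4/5, minimum W = -44/5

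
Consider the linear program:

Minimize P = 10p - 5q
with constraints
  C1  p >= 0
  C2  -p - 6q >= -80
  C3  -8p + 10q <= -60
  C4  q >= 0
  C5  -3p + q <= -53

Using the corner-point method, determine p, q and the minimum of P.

Vertices and P = 10p - 5q:
  (80, 0) → P = 800
  (398/19, 187/19) → P = 3045/19
  (53/3, 0) → P = 530/3

p = 398/19, q = 187/19, minimum P = 3045/19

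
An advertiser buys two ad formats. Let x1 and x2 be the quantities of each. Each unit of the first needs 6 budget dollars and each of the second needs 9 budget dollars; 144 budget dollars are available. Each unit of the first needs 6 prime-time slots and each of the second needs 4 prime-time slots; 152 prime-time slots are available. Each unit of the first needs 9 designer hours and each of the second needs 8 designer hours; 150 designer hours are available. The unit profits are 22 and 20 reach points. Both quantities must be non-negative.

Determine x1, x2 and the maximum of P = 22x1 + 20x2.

Vertices and P = 22x1 + 20x2:
  (0, 0) → P = 0
  (0, 16) → P = 320
  (50/3, 0) → P = 1100/3
  (6, 12) → P = 372

At the optimal vertex, 6x1 + 9x2 = 144 and 9x1 + 8x2 = 150.
Solving simultaneously gives x1 = 6, x2 = 12.

x1 = 6, x2 = 12, maximum P = 372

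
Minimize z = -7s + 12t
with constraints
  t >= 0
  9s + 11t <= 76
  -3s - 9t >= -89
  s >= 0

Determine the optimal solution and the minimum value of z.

s = 76/9, t = 0, minimum z = -532/9

Corner points and z = -7s + 12t:
  (76/9, 0) → z = -532/9
  (0, 0) → z = 0
  (0, 76/11) → z = 912/11

The binding constraints are t = 0 and 9s + 11t = 76.
Solving simultaneously gives s = 76/9, t = 0.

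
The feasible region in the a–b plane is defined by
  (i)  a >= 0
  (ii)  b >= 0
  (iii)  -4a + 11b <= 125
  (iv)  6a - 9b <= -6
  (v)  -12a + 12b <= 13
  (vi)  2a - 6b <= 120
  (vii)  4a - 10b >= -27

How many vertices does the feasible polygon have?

Of the 21 pairwise boundary intersections, those satisfying every inequality are:
  (0, 2/3)
  (0, 13/12)
  (61/8, 23/4)
  (97/36, 34/9)

4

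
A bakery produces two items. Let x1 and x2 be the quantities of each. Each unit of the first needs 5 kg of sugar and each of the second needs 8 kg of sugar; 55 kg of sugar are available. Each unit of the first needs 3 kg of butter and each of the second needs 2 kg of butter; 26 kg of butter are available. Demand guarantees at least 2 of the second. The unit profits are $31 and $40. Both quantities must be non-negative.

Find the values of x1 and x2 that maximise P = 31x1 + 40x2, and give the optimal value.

Corner points and P = 31x1 + 40x2:
  (0, 55/8) → P = 275
  (0, 2) → P = 80
  (7, 5/2) → P = 317
  (22/3, 2) → P = 922/3

At the optimal vertex, 5x1 + 8x2 = 55 and 3x1 + 2x2 = 26.
Solving simultaneously gives x1 = 7, x2 = 5/2.

x1 = 7, x2 = 5/2, maximum P = 317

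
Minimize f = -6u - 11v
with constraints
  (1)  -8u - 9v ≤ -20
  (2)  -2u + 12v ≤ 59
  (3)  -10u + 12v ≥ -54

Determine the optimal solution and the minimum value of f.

u = 113/8, v = 349/48, minimum f = -7907/48

The binding constraints are -2u + 12v = 59 and -10u + 12v = -54.
Solving simultaneously gives u = 113/8, v = 349/48.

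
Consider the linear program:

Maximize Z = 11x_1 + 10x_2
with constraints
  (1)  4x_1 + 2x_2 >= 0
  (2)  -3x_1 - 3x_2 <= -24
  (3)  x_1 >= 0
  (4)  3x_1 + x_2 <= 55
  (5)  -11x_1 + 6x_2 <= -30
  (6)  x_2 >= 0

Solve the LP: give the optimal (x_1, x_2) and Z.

Vertices and Z = 11x_1 + 10x_2:
  (78/17, 58/17) → Z = 1438/17
  (8, 0) → Z = 88
  (360/29, 515/29) → Z = 9110/29
  (55/3, 0) → Z = 605/3

x_1 = 360/29, x_2 = 515/29, maximum Z = 9110/29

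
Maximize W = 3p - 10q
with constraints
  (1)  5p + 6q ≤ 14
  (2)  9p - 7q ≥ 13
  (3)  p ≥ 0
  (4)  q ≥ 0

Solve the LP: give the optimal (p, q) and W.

Feasible corners and W = 3p - 10q:
  (176/89, 61/89) → W = -82/89
  (14/5, 0) → W = 42/5
  (13/9, 0) → W = 13/3

At the optimal vertex, 5p + 6q = 14 and q = 0.
Solving simultaneously gives p = 14/5, q = 0.

p = 14/5, q = 0, maximum W = 42/5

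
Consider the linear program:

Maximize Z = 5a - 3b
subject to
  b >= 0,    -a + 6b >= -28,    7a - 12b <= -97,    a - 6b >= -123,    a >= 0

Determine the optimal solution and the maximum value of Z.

a = 149/5, b = 382/15, maximum Z = 363/5

Corner points and Z = 5a - 3b:
  (149/5, 382/15) → Z = 363/5
  (0, 97/12) → Z = -97/4
  (0, 41/2) → Z = -123/2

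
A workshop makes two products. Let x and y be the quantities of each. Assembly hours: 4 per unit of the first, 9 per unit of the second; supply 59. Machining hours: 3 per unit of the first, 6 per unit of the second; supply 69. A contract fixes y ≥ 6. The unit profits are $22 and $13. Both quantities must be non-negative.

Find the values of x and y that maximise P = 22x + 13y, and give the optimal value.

Corner points and P = 22x + 13y:
  (0, 59/9) → P = 767/9
  (0, 6) → P = 78
  (5/4, 6) → P = 211/2

x = 5/4, y = 6, maximum P = 211/2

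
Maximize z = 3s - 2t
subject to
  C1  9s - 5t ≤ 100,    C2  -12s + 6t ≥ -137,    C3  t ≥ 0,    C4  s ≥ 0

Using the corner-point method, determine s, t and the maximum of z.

s = 100/9, t = 0, maximum z = 100/3

Extreme points and z = 3s - 2t:
  (85/6, 11/2) → z = 63/2
  (100/9, 0) → z = 100/3
  (0, 0) → z = 0
The feasible region is unbounded (it extends along (1, 2), (0, 1)), but z strictly decreases along every unbounded feasible direction, so there is no improving ray and the maximum is attained at a vertex.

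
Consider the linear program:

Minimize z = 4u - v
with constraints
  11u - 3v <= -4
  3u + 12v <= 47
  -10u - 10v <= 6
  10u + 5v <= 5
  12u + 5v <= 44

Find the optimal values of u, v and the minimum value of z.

u = -271/45, v = 244/45, minimum z = -1328/45

Feasible corners and z = 4u - v:
  (-29/70, -13/70) → z = -103/70
  (-1/17, 19/17) → z = -23/17
  (-271/45, 244/45) → z = -1328/45
  (-5/3, 13/3) → z = -11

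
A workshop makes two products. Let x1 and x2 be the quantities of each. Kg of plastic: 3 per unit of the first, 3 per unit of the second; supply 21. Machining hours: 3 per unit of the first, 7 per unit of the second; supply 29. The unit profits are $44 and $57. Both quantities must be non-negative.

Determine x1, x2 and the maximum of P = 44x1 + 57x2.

Extreme points and P = 44x1 + 57x2:
  (0, 0) → P = 0
  (0, 29/7) → P = 1653/7
  (7, 0) → P = 308
  (5, 2) → P = 334

The binding constraints are 3x1 + 3x2 = 21 and 3x1 + 7x2 = 29.
Solving simultaneously gives x1 = 5, x2 = 2.

x1 = 5, x2 = 2, maximum P = 334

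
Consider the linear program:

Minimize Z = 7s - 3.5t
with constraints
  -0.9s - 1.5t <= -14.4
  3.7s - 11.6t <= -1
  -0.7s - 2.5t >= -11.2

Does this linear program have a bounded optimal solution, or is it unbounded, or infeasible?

The boundaries -0.9s - 1.5t = -14.4 and 3.7s - 11.6t = -1 meet at (5518/533, 1806/533), but that point violates -0.7s - 2.5t ≥ -11.2. Every candidate vertex is excluded by some other constraint, so the feasible region is empty.

infeasible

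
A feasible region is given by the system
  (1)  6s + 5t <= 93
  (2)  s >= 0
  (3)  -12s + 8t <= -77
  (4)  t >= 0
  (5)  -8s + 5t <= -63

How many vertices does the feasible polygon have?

Intersecting each pair of boundary lines and keeping only the points that satisfy every inequality leaves:
  (31/2, 0)
  (78/7, 183/35)
  (63/8, 0)

3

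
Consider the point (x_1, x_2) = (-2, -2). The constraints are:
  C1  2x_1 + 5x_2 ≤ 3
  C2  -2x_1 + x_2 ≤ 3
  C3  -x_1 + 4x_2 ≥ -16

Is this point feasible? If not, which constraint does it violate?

feasible

C1: -14 ≤ 3 ✓
C2: 2 ≤ 3 ✓
C3: -6 ≥ -16 ✓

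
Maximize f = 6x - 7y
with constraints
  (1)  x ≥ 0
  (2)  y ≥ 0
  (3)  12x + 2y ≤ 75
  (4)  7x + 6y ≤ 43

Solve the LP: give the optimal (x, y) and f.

x = 43/7, y = 0, maximum f = 258/7

Feasible corners and f = 6x - 7y:
  (0, 0) → f = 0
  (0, 43/6) → f = -301/6
  (43/7, 0) → f = 258/7

At the optimal vertex, y = 0 and 7x + 6y = 43.
Solving simultaneously gives x = 43/7, y = 0.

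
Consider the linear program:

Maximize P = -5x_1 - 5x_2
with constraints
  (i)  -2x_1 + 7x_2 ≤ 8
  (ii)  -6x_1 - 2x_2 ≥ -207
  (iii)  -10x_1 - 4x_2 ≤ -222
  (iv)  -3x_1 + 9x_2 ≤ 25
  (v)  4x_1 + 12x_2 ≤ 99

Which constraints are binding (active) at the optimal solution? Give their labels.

(ii) and (iii)

Extreme points and P = -5x_1 - 5x_2:
  (96, -369/2) → P = 885/2
  (1143/32, -117/32) → P = -2565/16
  (567/26, 51/52) → P = -5925/52

The maximum is at (96, -369/2). Substituting into each constraint, equality holds for (ii) and (iii); the remaining constraints have slack.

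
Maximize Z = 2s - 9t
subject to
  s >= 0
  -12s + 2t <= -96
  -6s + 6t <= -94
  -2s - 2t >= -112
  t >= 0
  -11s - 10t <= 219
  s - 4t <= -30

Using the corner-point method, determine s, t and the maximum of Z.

s = 278/9, t = 137/9, maximum Z = -677/9

Extreme points and Z = 2s - 9t:
  (215/6, 121/6) → Z = -659/6
  (278/9, 137/9) → Z = -677/9
  (194/5, 86/5) → Z = -386/5

At the optimal vertex, -6s + 6t = -94 and s - 4t = -30.
Solving simultaneously gives s = 278/9, t = 137/9.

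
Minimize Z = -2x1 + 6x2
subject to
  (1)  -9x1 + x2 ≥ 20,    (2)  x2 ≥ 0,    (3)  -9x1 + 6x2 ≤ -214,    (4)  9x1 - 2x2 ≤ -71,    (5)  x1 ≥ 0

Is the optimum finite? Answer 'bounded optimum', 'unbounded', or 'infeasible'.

The boundaries -9x1 + x2 = 20 and 9x1 - 2x2 = -71 meet at (31/9, 51), but that point violates -9x1 + 6x2 ≤ -214. Every candidate vertex is excluded by some other constraint, so the feasible region is empty.

infeasible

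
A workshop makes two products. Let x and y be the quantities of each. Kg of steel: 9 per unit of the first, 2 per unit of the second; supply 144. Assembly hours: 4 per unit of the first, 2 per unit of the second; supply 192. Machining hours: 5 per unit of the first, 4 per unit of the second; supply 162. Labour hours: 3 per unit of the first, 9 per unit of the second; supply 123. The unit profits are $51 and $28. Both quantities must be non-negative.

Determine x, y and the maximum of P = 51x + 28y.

Feasible corners and P = 51x + 28y:
  (0, 0) → P = 0
  (0, 41/3) → P = 1148/3
  (16, 0) → P = 816
  (14, 9) → P = 966

x = 14, y = 9, maximum P = 966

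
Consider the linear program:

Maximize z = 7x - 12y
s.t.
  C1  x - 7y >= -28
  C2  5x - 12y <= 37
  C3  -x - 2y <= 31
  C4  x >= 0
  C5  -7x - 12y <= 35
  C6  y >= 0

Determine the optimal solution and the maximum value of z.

Vertices and z = 7x - 12y:
  (595/23, 177/23) → z = 2041/23
  (0, 4) → z = -48
  (37/5, 0) → z = 259/5
  (0, 0) → z = 0

The binding constraints are x - 7y = -28 and 5x - 12y = 37.
Solving simultaneously gives x = 595/23, y = 177/23.

x = 595/23, y = 177/23, maximum z = 2041/23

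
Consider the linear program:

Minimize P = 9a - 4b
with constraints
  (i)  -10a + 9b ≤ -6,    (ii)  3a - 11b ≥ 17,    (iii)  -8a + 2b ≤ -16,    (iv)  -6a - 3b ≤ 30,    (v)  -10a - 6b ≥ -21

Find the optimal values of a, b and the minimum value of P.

a = 71/41, b = -44/41, minimum P = 815/41

Feasible corners and P = 9a - 4b:
  (71/41, -44/41) → P = 815/41
  (333/128, -107/128) → P = 3425/128
  (-1/3, -28/3) → P = 103/3
The feasible region is unbounded (it extends along (1, -2), (3, -5)), but P strictly increases along every unbounded feasible direction, so there is no improving ray and the minimum is attained at a vertex.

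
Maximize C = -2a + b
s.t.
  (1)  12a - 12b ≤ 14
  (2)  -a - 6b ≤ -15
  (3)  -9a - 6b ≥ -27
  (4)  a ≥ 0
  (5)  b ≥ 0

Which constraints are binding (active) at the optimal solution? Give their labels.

Feasible corners and C = -2a + b:
  (3/2, 9/4) → C = -3/4
  (0, 5/2) → C = 5/2
  (0, 9/2) → C = 9/2

The maximum is at (0, 9/2). Substituting into each constraint, equality holds for (3) and (4); the remaining constraints have slack.

(3) and (4)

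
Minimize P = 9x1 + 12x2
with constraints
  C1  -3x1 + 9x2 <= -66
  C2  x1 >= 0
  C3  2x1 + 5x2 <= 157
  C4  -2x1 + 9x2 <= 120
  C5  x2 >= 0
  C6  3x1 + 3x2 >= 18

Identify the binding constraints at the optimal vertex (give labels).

C1 and C5

Feasible corners and P = 9x1 + 12x2:
  (581/11, 113/11) → P = 6585/11
  (22, 0) → P = 198
  (157/2, 0) → P = 1413/2

The minimum is at (22, 0). Substituting into each constraint, equality holds for C1 and C5; the remaining constraints have slack.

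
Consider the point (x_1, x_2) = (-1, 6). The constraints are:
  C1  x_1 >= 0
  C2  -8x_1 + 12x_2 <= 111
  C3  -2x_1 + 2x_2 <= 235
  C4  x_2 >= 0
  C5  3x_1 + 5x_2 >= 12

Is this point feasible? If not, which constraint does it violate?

not feasible — violates C1

Constraint C1: x_1 = -1, which is not ≥ 0. All other constraints are satisfied.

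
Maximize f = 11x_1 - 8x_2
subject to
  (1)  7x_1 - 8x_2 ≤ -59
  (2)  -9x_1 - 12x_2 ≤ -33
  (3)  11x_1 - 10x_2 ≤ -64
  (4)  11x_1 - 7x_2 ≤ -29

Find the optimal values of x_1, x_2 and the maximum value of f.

x_1 = 158/33, x_2 = 35/3, maximum f = -122/3

Extreme points and f = 11x_1 - 8x_2:
  (-37/13, 127/26) → f = -915/13
  (13/3, 67/6) → f = -125/3
  (158/33, 35/3) → f = -122/3
The feasible region is unbounded (it extends along (-4, 3), (7, 11)), but f strictly decreases along every unbounded feasible direction, so there is no improving ray and the maximum is attained at a vertex.

At the optimal vertex, 11x_1 - 10x_2 = -64 and 11x_1 - 7x_2 = -29.
Solving simultaneously gives x_1 = 158/33, x_2 = 35/3.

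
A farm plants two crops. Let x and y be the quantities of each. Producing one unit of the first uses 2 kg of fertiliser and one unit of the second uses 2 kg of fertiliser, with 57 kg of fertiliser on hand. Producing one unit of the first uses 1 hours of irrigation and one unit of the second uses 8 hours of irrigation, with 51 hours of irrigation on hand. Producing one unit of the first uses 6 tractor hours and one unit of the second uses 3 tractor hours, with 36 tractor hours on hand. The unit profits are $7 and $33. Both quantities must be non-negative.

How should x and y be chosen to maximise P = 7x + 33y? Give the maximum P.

Vertices and P = 7x + 33y:
  (0, 0) → P = 0
  (0, 51/8) → P = 1683/8
  (6, 0) → P = 42
  (3, 6) → P = 219

x = 3, y = 6, maximum P = 219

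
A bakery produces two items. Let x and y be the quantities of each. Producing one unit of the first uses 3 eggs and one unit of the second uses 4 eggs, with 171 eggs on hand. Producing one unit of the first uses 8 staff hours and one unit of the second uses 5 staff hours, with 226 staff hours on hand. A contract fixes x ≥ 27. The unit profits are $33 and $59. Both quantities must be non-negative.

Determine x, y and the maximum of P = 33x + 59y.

Vertices and P = 33x + 59y:
  (113/4, 0) → P = 3729/4
  (27, 0) → P = 891
  (27, 2) → P = 1009

x = 27, y = 2, maximum P = 1009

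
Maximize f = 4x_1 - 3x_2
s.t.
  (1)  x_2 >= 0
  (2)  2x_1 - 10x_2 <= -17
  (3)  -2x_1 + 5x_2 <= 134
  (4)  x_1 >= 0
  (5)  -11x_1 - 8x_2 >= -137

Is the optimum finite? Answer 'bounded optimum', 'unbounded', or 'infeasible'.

bounded optimum

Vertices and f = 4x_1 - 3x_2:
  (0, 17/10) → f = -51/10
  (617/63, 461/126) → f = 3553/126
  (0, 137/8) → f = -411/8
The feasible region has finitely many vertices and no improving ray; the maximum is 3553/126 at (617/63, 461/126).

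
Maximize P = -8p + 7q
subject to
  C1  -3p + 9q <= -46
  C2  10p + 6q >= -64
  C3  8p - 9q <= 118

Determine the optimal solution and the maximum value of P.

p = -25/9, q = -163/27, maximum P = -541/27

The binding constraints are -3p + 9q = -46 and 10p + 6q = -64.
Solving simultaneously gives p = -25/9, q = -163/27.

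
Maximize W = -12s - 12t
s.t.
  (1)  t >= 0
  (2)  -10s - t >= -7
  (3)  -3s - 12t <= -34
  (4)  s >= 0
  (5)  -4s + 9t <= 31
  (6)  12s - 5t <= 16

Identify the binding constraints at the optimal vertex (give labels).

(3) and (4)

Vertices and W = -12s - 12t:
  (50/117, 319/117) → W = -492/13
  (16/47, 169/47) → W = -2220/47
  (0, 17/6) → W = -34
  (0, 31/9) → W = -124/3

The maximum is at (0, 17/6). Substituting into each constraint, equality holds for (3) and (4); the remaining constraints have slack.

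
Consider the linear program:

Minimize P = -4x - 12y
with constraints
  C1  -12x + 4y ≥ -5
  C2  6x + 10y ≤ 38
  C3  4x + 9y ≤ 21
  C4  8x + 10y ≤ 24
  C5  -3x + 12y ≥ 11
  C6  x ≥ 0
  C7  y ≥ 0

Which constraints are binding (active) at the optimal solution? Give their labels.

C3 and C6

Vertices and P = -4x - 12y:
  (73/76, 31/19) → P = -445/19
  (26/33, 49/44) → P = -545/33
  (3/16, 9/4) → P = -111/4
  (0, 7/3) → P = -28
  (0, 11/12) → P = -11

The minimum is at (0, 7/3). Substituting into each constraint, equality holds for C3 and C6; the remaining constraints have slack.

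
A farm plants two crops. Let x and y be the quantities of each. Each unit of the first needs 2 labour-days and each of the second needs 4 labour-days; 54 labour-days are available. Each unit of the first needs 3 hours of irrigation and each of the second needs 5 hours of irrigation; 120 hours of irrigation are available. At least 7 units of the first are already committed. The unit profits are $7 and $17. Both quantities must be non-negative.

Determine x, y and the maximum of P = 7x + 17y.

Extreme points and P = 7x + 17y:
  (27, 0) → P = 189
  (7, 0) → P = 49
  (7, 10) → P = 219

x = 7, y = 10, maximum P = 219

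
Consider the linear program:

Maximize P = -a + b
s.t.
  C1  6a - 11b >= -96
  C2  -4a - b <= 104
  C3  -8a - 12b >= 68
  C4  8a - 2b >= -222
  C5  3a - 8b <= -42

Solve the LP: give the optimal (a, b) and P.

Feasible corners and P = -a + b:
  (-95/8, 9/4) → P = 113/8
  (-102/5, -12/5) → P = 18
  (-262/25, 33/25) → P = 59/5

At the optimal vertex, 6a - 11b = -96 and 3a - 8b = -42.
Solving simultaneously gives a = -102/5, b = -12/5.

a = -102/5, b = -12/5, maximum P = 18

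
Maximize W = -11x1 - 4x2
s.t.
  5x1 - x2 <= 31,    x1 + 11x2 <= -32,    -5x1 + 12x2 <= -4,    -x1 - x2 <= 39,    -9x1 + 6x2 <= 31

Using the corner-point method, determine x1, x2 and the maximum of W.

Extreme points and W = -11x1 - 4x2:
  (309/56, -191/56) → W = -2635/56
  (-4/3, -113/3) → W = 496/3
  (-340/67, -164/67) → W = 4396/67
  (-66/13, -191/78) → W = 2560/39
  (-53/3, -64/3) → W = 839/3

At the optimal vertex, -x1 - x2 = 39 and -9x1 + 6x2 = 31.
Solving simultaneously gives x1 = -53/3, x2 = -64/3.

x1 = -53/3, x2 = -64/3, maximum W = 839/3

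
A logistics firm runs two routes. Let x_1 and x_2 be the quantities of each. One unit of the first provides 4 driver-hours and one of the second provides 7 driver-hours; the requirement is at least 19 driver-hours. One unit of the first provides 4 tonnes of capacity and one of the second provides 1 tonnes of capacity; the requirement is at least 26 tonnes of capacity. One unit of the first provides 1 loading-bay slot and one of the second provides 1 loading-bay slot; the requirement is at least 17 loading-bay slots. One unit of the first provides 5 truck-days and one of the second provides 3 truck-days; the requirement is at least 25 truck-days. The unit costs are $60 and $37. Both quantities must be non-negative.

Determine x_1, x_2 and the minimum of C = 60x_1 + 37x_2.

x_1 = 3, x_2 = 14, minimum C = 698

Vertices and C = 60x_1 + 37x_2:
  (0, 26) → C = 962
  (17, 0) → C = 1020
  (3, 14) → C = 698
The feasible region is unbounded (it extends along (0, 1), (1, 0)), but C strictly increases along every unbounded feasible direction, so there is no improving ray and the minimum is attained at a vertex.

The binding constraints are 4x_1 + x_2 = 26 and x_1 + x_2 = 17.
Solving simultaneously gives x_1 = 3, x_2 = 14.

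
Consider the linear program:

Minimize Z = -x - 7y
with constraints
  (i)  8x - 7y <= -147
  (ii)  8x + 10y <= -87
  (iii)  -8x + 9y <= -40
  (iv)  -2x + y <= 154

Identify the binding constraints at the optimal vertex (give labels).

(i) and (iii)

Extreme points and Z = -x - 7y:
  (-1603/16, -187/2) → Z = 12075/16
  (-931/6, -469/3) → Z = 2499/2
  (-713/5, -656/5) → Z = 1061

The minimum is at (-1603/16, -187/2). Substituting into each constraint, equality holds for (i) and (iii); the remaining constraints have slack.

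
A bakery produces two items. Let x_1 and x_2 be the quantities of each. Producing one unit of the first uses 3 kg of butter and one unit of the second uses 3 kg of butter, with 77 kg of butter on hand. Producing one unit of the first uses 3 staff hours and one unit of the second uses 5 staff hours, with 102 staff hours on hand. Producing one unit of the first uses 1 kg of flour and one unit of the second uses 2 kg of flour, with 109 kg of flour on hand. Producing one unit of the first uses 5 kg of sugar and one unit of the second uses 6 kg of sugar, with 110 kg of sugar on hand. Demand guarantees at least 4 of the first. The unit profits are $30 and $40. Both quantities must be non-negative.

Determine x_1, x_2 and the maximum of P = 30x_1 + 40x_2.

Corner points and P = 30x_1 + 40x_2:
  (22, 0) → P = 660
  (4, 0) → P = 120
  (4, 15) → P = 720

At the optimal vertex, 5x_1 + 6x_2 = 110 and x_1 = 4.
Solving simultaneously gives x_1 = 4, x_2 = 15.

x_1 = 4, x_2 = 15, maximum P = 720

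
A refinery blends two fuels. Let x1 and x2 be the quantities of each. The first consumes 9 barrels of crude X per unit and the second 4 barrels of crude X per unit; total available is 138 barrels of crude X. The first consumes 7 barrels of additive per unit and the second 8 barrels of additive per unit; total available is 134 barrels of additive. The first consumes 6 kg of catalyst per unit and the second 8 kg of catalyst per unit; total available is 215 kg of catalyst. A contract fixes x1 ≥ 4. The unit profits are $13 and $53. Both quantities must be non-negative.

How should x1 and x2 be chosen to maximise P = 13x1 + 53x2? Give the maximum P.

Vertices and P = 13x1 + 53x2:
  (46/3, 0) → P = 598/3
  (4, 0) → P = 52
  (142/11, 60/11) → P = 5026/11
  (4, 53/4) → P = 3017/4

The binding constraints are 7x1 + 8x2 = 134 and x1 = 4.
Solving simultaneously gives x1 = 4, x2 = 53/4.

x1 = 4, x2 = 53/4, maximum P = 3017/4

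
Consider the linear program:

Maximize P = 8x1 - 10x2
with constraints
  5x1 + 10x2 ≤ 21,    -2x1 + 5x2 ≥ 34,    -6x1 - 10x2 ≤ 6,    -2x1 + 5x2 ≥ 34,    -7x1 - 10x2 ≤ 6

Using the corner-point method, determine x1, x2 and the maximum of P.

x1 = -47/9, x2 = 212/45, maximum P = -800/9

Corner points and P = 8x1 - 10x2:
  (-47/9, 212/45) → P = -800/9
  (-27/2, 177/20) → P = -393/2
  (-74/11, 226/55) → P = -1044/11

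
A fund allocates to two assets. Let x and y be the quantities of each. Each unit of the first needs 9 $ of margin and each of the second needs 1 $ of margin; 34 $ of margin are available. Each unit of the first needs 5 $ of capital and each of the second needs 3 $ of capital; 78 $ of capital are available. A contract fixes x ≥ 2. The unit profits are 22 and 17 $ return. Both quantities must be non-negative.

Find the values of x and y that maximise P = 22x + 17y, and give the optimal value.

Vertices and P = 22x + 17y:
  (34/9, 0) → P = 748/9
  (2, 0) → P = 44
  (2, 16) → P = 316

The optimum lies where 9x + y = 34 and x = 2.
Solving simultaneously gives x = 2, y = 16.

x = 2, y = 16, maximum P = 316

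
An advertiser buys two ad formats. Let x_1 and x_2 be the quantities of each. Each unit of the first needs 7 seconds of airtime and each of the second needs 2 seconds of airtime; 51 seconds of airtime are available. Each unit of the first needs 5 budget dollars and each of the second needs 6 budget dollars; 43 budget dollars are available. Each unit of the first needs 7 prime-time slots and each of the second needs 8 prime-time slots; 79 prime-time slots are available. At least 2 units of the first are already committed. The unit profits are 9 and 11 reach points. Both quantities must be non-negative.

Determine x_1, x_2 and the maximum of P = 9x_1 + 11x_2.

x_1 = 2, x_2 = 11/2, maximum P = 157/2

Corner points and P = 9x_1 + 11x_2:
  (51/7, 0) → P = 459/7
  (2, 0) → P = 18
  (55/8, 23/16) → P = 1243/16
  (2, 11/2) → P = 157/2

The optimum lies where 5x_1 + 6x_2 = 43 and x_1 = 2.
Solving simultaneously gives x_1 = 2, x_2 = 11/2.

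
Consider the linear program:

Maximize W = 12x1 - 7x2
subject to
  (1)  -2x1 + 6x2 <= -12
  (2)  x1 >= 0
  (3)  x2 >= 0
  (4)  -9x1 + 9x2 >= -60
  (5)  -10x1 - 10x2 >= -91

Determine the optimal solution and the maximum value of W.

x1 = 7, x2 = 1/3, maximum W = 245/3

Vertices and W = 12x1 - 7x2:
  (6, 0) → W = 72
  (7, 1/3) → W = 245/3
  (20/3, 0) → W = 80

At the optimal vertex, -2x1 + 6x2 = -12 and -9x1 + 9x2 = -60.
Solving simultaneously gives x1 = 7, x2 = 1/3.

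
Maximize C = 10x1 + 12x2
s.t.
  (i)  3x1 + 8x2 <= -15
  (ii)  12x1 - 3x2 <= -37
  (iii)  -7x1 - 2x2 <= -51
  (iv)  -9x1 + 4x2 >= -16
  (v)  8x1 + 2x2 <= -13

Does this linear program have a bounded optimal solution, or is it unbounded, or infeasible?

infeasible

The boundaries 3x1 + 8x2 = -15 and 12x1 - 3x2 = -37 meet at (-341/105, -23/35), but that point violates -7x1 - 2x2 ≤ -51. Every candidate vertex is excluded by some other constraint, so the feasible region is empty.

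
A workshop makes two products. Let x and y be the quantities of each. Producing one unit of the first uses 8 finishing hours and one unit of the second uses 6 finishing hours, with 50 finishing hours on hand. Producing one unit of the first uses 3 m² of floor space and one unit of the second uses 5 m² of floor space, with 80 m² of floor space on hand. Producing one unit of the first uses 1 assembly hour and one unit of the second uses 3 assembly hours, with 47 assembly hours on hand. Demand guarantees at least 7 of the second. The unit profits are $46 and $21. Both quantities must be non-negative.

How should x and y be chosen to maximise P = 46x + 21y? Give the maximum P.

Vertices and P = 46x + 21y:
  (0, 25/3) → P = 175
  (0, 7) → P = 147
  (1, 7) → P = 193

x = 1, y = 7, maximum P = 193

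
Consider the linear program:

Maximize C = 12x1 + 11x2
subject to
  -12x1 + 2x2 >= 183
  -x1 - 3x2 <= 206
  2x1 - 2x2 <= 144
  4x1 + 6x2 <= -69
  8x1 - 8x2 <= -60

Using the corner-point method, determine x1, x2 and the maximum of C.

The feasible region is unbounded (it extends along (-3, 1), (-3, 2)), but C strictly decreases along every unbounded feasible direction, so there is no improving ray and the maximum is attained at a vertex.

x1 = -309/20, x2 = -6/5, maximum C = -993/5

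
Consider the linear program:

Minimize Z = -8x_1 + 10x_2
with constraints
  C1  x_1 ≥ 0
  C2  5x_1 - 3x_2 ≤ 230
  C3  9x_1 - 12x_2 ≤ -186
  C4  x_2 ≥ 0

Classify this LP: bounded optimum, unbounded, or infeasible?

Feasible corners and Z = -8x_1 + 10x_2:
  (0, 31/2) → Z = 155
  (1106/11, 1000/11) → Z = 1152/11
The feasible region has finitely many vertices and no improving ray; the minimum is 1152/11 at (1106/11, 1000/11).

bounded optimum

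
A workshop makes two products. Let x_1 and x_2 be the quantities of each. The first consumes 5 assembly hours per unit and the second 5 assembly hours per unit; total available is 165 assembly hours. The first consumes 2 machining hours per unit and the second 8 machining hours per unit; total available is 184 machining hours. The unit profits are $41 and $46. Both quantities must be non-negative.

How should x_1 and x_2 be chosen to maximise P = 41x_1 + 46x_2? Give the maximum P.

x_1 = 40/3, x_2 = 59/3, maximum P = 4354/3

Feasible corners and P = 41x_1 + 46x_2:
  (0, 0) → P = 0
  (0, 23) → P = 1058
  (33, 0) → P = 1353
  (40/3, 59/3) → P = 4354/3

The binding constraints are 5x_1 + 5x_2 = 165 and 2x_1 + 8x_2 = 184.
Solving simultaneously gives x_1 = 40/3, x_2 = 59/3.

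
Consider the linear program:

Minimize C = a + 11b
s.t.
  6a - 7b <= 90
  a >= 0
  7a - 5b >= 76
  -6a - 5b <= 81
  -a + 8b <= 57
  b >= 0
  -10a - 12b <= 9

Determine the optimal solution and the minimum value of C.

The binding constraints are 7a - 5b = 76 and b = 0.
Solving simultaneously gives a = 76/7, b = 0.

a = 76/7, b = 0, minimum C = 76/7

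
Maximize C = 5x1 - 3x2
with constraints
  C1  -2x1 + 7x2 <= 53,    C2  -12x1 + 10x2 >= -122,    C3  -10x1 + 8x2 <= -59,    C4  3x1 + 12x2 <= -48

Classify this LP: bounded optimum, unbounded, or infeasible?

Extreme points and C = 5x1 - 3x2:
  (-193/2, -128) → C = -197/2
  (164/29, -157/29) → C = 1291/29
  (9/4, -73/16) → C = 399/16
The feasible region has finitely many vertices and no improving ray; the maximum is 1291/29 at (164/29, -157/29).

bounded optimum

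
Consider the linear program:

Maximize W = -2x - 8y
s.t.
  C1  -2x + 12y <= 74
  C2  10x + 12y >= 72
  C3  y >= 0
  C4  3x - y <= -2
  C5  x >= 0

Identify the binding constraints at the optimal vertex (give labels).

Vertices and W = -2x - 8y:
  (25/17, 109/17) → W = -922/17
  (0, 37/6) → W = -148/3
  (24/23, 118/23) → W = -992/23
  (0, 6) → W = -48

The maximum is at (24/23, 118/23). Substituting into each constraint, equality holds for C2 and C4; the remaining constraints have slack.

C2 and C4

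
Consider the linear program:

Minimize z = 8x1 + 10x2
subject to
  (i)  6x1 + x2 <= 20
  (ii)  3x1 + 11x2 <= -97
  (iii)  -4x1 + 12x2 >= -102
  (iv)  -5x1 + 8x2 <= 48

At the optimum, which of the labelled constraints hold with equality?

Corner points and z = 8x1 + 10x2:
  (-21/40, -347/40) → z = -1819/20
  (-1304/79, -341/79) → z = -13842/79
  (-348/7, -351/14) → z = -4539/7

The minimum is at (-348/7, -351/14). Substituting into each constraint, equality holds for (iii) and (iv); the remaining constraints have slack.

(iii) and (iv)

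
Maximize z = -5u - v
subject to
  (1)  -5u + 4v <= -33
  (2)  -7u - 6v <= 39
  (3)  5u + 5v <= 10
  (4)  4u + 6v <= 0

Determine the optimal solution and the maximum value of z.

u = 21/29, v = -213/29, maximum z = 108/29

Vertices and z = -5u - v:
  (21/29, -213/29) → z = 108/29
  (99/23, -66/23) → z = -429/23
  (6, -4) → z = -26
The feasible region is unbounded (it extends along (1, -1), (6, -7)), but z strictly decreases along every unbounded feasible direction, so there is no improving ray and the maximum is attained at a vertex.

The binding constraints are -5u + 4v = -33 and -7u - 6v = 39.
Solving simultaneously gives u = 21/29, v = -213/29.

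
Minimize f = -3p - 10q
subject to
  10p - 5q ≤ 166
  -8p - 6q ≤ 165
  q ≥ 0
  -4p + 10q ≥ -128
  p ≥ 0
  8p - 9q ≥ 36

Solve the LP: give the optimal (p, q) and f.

Vertices and f = -3p - 10q:
  (83/5, 0) → f = -249/5
  (657/25, 484/25) → f = -6811/25
  (9/2, 0) → f = -27/2

p = 657/25, q = 484/25, minimum f = -6811/25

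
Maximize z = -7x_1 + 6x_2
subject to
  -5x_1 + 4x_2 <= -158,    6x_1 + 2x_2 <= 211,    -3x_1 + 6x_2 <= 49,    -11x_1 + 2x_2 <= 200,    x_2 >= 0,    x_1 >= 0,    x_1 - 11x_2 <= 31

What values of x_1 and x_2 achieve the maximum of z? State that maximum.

Vertices and z = -7x_1 + 6x_2:
  (580/17, 107/34) → z = -3739/17
  (538/17, 1/17) → z = -3760/17
  (2383/68, 25/68) → z = -16531/68

At the optimal vertex, -5x_1 + 4x_2 = -158 and 6x_1 + 2x_2 = 211.
Solving simultaneously gives x_1 = 580/17, x_2 = 107/34.

x_1 = 580/17, x_2 = 107/34, maximum z = -3739/17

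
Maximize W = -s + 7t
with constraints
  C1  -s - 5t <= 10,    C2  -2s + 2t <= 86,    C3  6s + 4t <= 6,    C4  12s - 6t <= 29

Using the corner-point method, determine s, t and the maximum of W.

Vertices and W = -s + 7t:
  (-75/2, 11/2) → W = 76
  (85/66, -149/66) → W = -188/11
  (-83/5, 132/5) → W = 1007/5
  (38/21, -17/14) → W = -433/42

s = -83/5, t = 132/5, maximum W = 1007/5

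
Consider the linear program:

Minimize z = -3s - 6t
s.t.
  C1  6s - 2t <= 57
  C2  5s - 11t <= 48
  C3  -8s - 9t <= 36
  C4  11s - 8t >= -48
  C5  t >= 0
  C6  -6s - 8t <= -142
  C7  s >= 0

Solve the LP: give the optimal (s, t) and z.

Feasible corners and z = -3s - 6t:
  (276/13, 915/26) → z = -3573/13
  (37/3, 17/2) → z = -88
  (94/17, 925/68) → z = -3339/34

At the optimal vertex, 6s - 2t = 57 and 11s - 8t = -48.
Solving simultaneously gives s = 276/13, t = 915/26.

s = 276/13, t = 915/26, minimum z = -3573/13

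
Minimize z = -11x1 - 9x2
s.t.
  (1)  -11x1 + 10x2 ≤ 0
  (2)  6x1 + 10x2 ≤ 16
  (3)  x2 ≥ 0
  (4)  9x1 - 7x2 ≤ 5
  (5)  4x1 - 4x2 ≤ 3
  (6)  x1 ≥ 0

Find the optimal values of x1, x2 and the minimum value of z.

Vertices and z = -11x1 - 9x2:
  (16/17, 88/85) → z = -1672/85
  (0, 0) → z = 0
  (27/22, 19/22) → z = -234/11
  (5/9, 0) → z = -55/9

The optimum lies where 6x1 + 10x2 = 16 and 9x1 - 7x2 = 5.
Solving simultaneously gives x1 = 27/22, x2 = 19/22.

x1 = 27/22, x2 = 19/22, minimum z = -234/11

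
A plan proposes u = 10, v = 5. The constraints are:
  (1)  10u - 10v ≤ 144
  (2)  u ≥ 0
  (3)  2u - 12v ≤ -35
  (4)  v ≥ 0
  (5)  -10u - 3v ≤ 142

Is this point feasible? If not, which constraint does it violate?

(1): 50 ≤ 144 ✓
(2): 10 ≥ 0 ✓
(3): -40 ≤ -35 ✓
(4): 5 ≥ 0 ✓
(5): -115 ≤ 142 ✓

feasible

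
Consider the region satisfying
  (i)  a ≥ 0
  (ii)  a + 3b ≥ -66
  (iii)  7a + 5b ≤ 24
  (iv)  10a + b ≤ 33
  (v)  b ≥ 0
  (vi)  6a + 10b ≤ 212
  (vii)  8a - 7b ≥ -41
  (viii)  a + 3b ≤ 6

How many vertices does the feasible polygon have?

Of the 27 pairwise boundary intersections, those satisfying every inequality are:
  (0, 0)
  (0, 2)
  (141/43, 9/43)
  (21/8, 9/8)
  (33/10, 0)

5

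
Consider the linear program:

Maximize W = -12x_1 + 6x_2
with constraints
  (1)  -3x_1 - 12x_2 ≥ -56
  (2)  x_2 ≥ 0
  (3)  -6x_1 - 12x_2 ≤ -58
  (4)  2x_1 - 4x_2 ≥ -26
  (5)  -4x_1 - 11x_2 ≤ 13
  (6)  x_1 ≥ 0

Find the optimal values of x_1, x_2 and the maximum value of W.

x_1 = 2/3, x_2 = 9/2, maximum W = 19

Extreme points and W = -12x_1 + 6x_2:
  (56/3, 0) → W = -224
  (2/3, 9/2) → W = 19
  (29/3, 0) → W = -116

At the optimal vertex, -3x_1 - 12x_2 = -56 and -6x_1 - 12x_2 = -58.
Solving simultaneously gives x_1 = 2/3, x_2 = 9/2.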